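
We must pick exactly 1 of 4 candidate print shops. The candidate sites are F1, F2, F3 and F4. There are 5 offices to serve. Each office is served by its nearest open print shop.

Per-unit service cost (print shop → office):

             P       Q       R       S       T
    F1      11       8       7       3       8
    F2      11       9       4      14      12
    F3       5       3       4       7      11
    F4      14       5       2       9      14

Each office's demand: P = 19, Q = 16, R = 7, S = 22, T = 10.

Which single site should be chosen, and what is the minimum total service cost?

Choose F3 only; total service cost 435.

With exactly 1 open, each office uses its cheapest among the chosen.
{F3}: P→F3 5·19=95, Q→F3 3·16=48, R→F3 4·7=28, S→F3 7·22=154, T→F3 11·10=110. Service cost 435.
{F1}: service cost 532
{F4}: service cost 698
Among all 4 size-1 choices, {F3} is lowest.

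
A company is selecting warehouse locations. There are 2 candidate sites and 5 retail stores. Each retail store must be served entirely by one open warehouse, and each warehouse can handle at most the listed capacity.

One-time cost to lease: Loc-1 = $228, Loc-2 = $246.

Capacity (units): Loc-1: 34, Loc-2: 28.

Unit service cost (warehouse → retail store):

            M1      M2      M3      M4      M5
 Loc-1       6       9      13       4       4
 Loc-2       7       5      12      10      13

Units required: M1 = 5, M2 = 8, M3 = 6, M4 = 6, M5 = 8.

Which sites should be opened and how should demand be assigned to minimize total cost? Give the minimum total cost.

Open {Loc-1}: M1→Loc-1 6·5=30, M2→Loc-1 9·8=72, M3→Loc-1 13·6=78, M4→Loc-1 4·6=24, M5→Loc-1 4·8=32.
Loads: Loc-1 carries 33/34. Service 236; fixed 228; total 464.
Next best feasible plan costs 672.

Minimum total cost: 464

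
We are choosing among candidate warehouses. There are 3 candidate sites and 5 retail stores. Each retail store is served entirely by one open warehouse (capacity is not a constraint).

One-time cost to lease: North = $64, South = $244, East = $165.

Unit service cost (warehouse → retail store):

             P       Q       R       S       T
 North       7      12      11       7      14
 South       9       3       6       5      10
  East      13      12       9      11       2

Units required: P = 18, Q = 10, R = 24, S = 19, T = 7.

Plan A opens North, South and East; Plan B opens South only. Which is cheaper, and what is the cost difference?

Plan B is cheaper by 137.

Plan A: {North, South, East}: P→North 7·18=126, Q→South 3·10=30, R→South 6·24=144, S→South 5·19=95, T→East 2·7=14. Service 409; fixed 473; total 882.
Plan B: {South}: P→South 9·18=162, Q→South 3·10=30, R→South 6·24=144, S→South 5·19=95, T→South 10·7=70. Service 501; fixed 244; total 745.
Difference: |882 − 745| = 137.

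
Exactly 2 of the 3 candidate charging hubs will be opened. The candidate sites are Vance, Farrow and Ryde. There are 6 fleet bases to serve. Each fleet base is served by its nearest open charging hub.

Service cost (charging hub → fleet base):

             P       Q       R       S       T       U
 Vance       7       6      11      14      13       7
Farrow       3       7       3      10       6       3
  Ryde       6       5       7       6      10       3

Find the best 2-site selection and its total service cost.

With exactly 2 open, each fleet base uses its cheapest among the chosen.
{Farrow, Ryde}: P→Farrow 3, Q→Ryde 5, R→Farrow 3, S→Ryde 6, T→Farrow 6, U→Farrow 3. Service cost 26.
{Vance, Farrow}: service cost 31
{Vance, Ryde}: service cost 37
Among all 3 size-2 choices, {Farrow, Ryde} is lowest.

Choose Farrow and Ryde; total service cost 26.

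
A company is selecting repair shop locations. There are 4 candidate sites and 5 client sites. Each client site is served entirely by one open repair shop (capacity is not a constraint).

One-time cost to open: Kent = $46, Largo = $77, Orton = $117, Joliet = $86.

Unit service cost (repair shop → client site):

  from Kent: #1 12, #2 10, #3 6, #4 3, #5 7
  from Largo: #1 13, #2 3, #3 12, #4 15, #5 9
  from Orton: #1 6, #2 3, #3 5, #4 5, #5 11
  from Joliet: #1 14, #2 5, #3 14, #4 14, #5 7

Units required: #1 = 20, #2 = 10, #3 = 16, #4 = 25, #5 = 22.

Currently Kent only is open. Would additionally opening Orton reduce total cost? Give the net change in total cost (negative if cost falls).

Yes — net change −89 (cost falls by 89).

Current service cost with {Kent}: 665.
Adding Orton: each client site re-picks its cheapest; new service cost 459, saving 206.
Extra fixed cost: 117. Net change = 117 − 206 = -89.
(Totals: 711 → 622.)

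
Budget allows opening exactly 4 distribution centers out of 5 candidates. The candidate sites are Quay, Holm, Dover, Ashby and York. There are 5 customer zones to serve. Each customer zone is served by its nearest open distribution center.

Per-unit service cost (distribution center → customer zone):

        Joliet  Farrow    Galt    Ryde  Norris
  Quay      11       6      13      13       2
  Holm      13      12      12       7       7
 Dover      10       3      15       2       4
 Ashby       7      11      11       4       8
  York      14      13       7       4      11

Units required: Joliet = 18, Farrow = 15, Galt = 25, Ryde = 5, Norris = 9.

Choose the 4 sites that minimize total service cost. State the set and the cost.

Choose Quay, Dover, Ashby and York; total service cost 374.

With exactly 4 open, each customer zone uses its cheapest among the chosen.
{Quay, Dover, Ashby, York}: Joliet→Ashby 7·18=126, Farrow→Dover 3·15=45, Galt→York 7·25=175, Ryde→Dover 2·5=10, Norris→Quay 2·9=18. Service cost 374.
{Holm, Dover, Ashby, York}: service cost 392
{Quay, Holm, Dover, York}: service cost 428
Among all 5 size-4 choices, {Quay, Dover, Ashby, York} is lowest.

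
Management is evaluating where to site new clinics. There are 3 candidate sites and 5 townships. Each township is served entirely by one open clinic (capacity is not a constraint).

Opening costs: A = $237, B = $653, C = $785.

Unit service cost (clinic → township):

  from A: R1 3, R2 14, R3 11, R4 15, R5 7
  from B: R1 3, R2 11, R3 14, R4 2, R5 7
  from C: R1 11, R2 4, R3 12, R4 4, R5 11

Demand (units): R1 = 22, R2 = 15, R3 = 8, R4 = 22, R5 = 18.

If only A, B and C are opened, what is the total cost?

Total cost: 2059

Each township is assigned to its cheapest site among the open ones.
{A, B, C}: R1→A 3·22=66, R2→C 4·15=60, R3→A 11·8=88, R4→B 2·22=44, R5→A 7·18=126. Service 384; fixed 1675; total 2059.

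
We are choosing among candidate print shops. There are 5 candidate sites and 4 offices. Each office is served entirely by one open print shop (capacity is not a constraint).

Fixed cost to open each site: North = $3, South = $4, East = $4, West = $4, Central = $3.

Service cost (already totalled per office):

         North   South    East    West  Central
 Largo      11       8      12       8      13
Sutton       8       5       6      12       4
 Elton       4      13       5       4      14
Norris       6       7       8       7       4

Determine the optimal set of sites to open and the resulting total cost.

For any fixed open set, each office goes to its cheapest open site; total = fixed + service.
{West, Central}: Largo→West 8, Sutton→Central 4, Elton→West 4, Norris→Central 4. Service 20; fixed 7; total 27.
{North, Central}: Largo→North 11, Sutton→Central 4, Elton→North 4, Norris→Central 4. Service 23; fixed 6; total 29.
{North, South}: service 23 + fixed 7 = 30
{North, South, East, West, Central}: service 20 + fixed 18 = 38
No other subset beats 27.

Open West and Central; minimum total cost 27.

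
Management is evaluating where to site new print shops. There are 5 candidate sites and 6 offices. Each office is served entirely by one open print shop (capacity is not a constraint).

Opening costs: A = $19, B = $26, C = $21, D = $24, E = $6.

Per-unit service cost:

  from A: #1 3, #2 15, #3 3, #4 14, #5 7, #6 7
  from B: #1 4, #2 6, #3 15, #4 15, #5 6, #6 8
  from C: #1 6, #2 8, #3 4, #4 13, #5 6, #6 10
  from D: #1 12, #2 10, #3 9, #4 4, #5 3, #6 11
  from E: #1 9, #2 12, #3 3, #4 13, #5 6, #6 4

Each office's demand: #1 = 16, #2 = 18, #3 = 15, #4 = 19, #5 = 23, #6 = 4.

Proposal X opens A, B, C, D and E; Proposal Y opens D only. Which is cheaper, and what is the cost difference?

Proposal X: {A, B, C, D, E}: #1→A 3·16=48, #2→B 6·18=108, #3→A 3·15=45, #4→D 4·19=76, #5→D 3·23=69, #6→E 4·4=16. Service 362; fixed 96; total 458.
Proposal Y: {D}: #1→D 12·16=192, #2→D 10·18=180, #3→D 9·15=135, #4→D 4·19=76, #5→D 3·23=69, #6→D 11·4=44. Service 696; fixed 24; total 720.
Difference: |458 − 720| = 262.

Proposal X is cheaper by 262.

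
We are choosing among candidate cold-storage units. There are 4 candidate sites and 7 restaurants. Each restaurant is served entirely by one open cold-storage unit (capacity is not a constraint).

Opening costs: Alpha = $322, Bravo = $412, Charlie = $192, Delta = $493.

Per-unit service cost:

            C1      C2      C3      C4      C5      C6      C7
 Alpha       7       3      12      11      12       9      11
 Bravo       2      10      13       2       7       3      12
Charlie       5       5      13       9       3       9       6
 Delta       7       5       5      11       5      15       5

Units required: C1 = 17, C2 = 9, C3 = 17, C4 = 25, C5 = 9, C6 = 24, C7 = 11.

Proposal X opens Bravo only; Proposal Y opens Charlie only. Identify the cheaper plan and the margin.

Proposal X is cheaper by 3.

Proposal X: {Bravo}: C1→Bravo 2·17=34, C2→Bravo 10·9=90, C3→Bravo 13·17=221, C4→Bravo 2·25=50, C5→Bravo 7·9=63, C6→Bravo 3·24=72, C7→Bravo 12·11=132. Service 662; fixed 412; total 1074.
Proposal Y: {Charlie}: C1→Charlie 5·17=85, C2→Charlie 5·9=45, C3→Charlie 13·17=221, C4→Charlie 9·25=225, C5→Charlie 3·9=27, C6→Charlie 9·24=216, C7→Charlie 6·11=66. Service 885; fixed 192; total 1077.
Difference: |1074 − 1077| = 3.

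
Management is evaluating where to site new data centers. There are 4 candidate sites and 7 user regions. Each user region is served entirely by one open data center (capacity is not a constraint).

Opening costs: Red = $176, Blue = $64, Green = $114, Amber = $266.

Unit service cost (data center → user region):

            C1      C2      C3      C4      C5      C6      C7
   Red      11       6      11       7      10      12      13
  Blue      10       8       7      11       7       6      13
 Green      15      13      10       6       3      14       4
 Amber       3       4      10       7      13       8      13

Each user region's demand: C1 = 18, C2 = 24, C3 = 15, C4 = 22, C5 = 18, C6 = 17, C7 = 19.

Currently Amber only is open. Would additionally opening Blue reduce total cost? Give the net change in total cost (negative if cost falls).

Current service cost with {Amber}: 1071.
Adding Blue: each user region re-picks its cheapest; new service cost 884, saving 187.
Extra fixed cost: 64. Net change = 64 − 187 = -123.
(Totals: 1337 → 1214.)

Yes — net change −123 (cost falls by 123).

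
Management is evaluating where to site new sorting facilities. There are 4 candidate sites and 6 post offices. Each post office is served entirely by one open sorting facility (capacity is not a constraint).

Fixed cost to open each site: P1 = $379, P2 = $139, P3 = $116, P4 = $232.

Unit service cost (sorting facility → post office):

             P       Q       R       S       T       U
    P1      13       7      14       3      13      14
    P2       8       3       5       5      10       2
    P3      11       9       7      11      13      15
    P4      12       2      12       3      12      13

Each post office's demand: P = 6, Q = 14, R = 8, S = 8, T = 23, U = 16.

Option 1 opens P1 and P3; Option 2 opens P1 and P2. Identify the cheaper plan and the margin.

Option 1: {P1, P3}: P→P3 11·6=66, Q→P1 7·14=98, R→P3 7·8=56, S→P1 3·8=24, T→P1 13·23=299, U→P1 14·16=224. Service 767; fixed 495; total 1262.
Option 2: {P1, P2}: P→P2 8·6=48, Q→P2 3·14=42, R→P2 5·8=40, S→P1 3·8=24, T→P2 10·23=230, U→P2 2·16=32. Service 416; fixed 518; total 934.
Difference: |1262 − 934| = 328.

Option 2 is cheaper by 328.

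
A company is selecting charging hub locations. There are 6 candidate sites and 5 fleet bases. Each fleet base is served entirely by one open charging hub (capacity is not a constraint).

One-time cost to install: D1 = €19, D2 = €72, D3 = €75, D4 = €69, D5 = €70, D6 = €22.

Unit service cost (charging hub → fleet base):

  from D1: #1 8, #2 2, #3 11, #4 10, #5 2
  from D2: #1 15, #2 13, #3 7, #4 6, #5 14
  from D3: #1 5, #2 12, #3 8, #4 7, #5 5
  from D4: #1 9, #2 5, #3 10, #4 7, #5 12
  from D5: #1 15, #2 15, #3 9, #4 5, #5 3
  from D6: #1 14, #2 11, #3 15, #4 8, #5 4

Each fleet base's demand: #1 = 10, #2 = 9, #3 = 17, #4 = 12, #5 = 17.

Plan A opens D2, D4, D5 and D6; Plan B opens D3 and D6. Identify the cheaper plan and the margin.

Plan B is cheaper by 64.

Plan A: {D2, D4, D5, D6}: #1→D4 9·10=90, #2→D4 5·9=45, #3→D2 7·17=119, #4→D5 5·12=60, #5→D5 3·17=51. Service 365; fixed 233; total 598.
Plan B: {D3, D6}: #1→D3 5·10=50, #2→D6 11·9=99, #3→D3 8·17=136, #4→D3 7·12=84, #5→D6 4·17=68. Service 437; fixed 97; total 534.
Difference: |598 − 534| = 64.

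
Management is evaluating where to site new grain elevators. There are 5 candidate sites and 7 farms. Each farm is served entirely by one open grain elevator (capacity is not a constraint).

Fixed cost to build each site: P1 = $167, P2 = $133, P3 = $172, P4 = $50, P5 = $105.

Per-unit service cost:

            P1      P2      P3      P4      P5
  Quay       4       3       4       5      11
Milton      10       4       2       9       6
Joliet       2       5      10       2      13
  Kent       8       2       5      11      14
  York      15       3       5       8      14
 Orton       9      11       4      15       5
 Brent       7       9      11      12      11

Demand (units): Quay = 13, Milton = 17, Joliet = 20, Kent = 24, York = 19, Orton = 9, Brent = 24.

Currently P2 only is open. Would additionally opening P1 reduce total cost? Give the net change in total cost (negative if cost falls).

No — net change +41 (cost rises by 41).

Current service cost with {P2}: 627.
Adding P1: each farm re-picks its cheapest; new service cost 501, saving 126.
Extra fixed cost: 167. Net change = 167 − 126 = 41.
(Totals: 760 → 801.)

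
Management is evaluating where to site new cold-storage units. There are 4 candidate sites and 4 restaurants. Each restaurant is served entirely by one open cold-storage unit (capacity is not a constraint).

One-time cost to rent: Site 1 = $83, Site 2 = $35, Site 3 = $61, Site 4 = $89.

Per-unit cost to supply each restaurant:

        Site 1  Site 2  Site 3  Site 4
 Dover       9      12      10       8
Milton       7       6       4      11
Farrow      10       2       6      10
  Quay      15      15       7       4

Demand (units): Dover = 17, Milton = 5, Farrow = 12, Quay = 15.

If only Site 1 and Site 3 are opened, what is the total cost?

Total cost: 494

Each restaurant is assigned to its cheapest site among the open ones.
{Site 1, Site 3}: Dover→Site 1 9·17=153, Milton→Site 3 4·5=20, Farrow→Site 3 6·12=72, Quay→Site 3 7·15=105. Service 350; fixed 144; total 494.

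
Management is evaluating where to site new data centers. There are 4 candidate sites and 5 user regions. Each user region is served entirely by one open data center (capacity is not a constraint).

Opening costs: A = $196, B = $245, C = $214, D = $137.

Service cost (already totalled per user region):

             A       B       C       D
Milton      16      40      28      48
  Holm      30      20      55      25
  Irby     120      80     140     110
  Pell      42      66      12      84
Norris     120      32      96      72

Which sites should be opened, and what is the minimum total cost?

For any fixed open set, each user region goes to its cheapest open site; total = fixed + service.
{D}: Milton→D 48, Holm→D 25, Irby→D 110, Pell→D 84, Norris→D 72. Service 339; fixed 137; total 476.
{B}: Milton→B 40, Holm→B 20, Irby→B 80, Pell→B 66, Norris→B 32. Service 238; fixed 245; total 483.
{A}: service 328 + fixed 196 = 524
{A, B, C, D}: service 160 + fixed 792 = 952
(All 15 nonempty subsets were checked; D only is lowest.)

Open D only; minimum total cost 476.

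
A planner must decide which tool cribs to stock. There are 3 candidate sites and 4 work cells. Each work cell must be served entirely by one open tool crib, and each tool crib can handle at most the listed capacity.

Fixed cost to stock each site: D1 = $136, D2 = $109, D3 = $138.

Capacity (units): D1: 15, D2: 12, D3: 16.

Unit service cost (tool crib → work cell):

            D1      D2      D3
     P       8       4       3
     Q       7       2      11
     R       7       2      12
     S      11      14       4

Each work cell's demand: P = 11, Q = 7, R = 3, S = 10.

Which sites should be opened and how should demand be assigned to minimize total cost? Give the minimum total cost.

Open {D1, D2, D3}: P→D1 8·11=88, Q→D2 2·7=14, R→D2 2·3=6, S→D3 4·10=40.
Loads: D1 carries 11/15, D2 carries 10/12, D3 carries 10/16. Service 148; fixed 383; total 531.
Next best feasible plan costs 537.

Minimum total cost: 531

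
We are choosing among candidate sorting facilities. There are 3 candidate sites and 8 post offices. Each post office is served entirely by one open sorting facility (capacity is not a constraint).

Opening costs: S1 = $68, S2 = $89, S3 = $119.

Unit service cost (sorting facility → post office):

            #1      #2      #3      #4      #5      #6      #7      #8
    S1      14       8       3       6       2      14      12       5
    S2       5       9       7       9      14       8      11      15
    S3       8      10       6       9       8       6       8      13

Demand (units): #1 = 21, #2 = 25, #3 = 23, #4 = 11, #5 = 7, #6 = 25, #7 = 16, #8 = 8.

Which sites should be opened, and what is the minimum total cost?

For any fixed open set, each post office goes to its cheapest open site; total = fixed + service.
{S1, S3}: #1→S3 8·21=168, #2→S1 8·25=200, #3→S1 3·23=69, #4→S1 6·11=66, #5→S1 2·7=14, #6→S3 6·25=150, #7→S3 8·16=128, #8→S1 5·8=40. Service 835; fixed 187; total 1022.
{S1, S2}: #1→S2 5·21=105, #2→S1 8·25=200, #3→S1 3·23=69, #4→S1 6·11=66, #5→S1 2·7=14, #6→S2 8·25=200, #7→S2 11·16=176, #8→S1 5·8=40. Service 870; fixed 157; total 1027.
{S1, S2, S3}: service 772 + fixed 276 = 1048
{S1}: service 1225 + fixed 68 = 1293
(All 7 nonempty subsets were checked; S1 and S3 is lowest.)

Open S1 and S3; minimum total cost 1022.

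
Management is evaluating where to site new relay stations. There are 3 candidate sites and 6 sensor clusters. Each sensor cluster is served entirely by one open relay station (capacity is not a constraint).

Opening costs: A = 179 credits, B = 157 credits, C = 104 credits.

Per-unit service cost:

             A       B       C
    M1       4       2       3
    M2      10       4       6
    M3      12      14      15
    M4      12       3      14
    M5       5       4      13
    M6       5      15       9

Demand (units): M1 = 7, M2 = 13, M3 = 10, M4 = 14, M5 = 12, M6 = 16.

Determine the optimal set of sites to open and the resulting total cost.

Open A and B; minimum total cost 692.

For any fixed open set, each sensor cluster goes to its cheapest open site; total = fixed + service.
{A, B}: M1→B 2·7=14, M2→B 4·13=52, M3→A 12·10=120, M4→B 3·14=42, M5→B 4·12=48, M6→A 5·16=80. Service 356; fixed 336; total 692.
{B}: service 536 + fixed 157 = 693
{B, C}: service 440 + fixed 261 = 701
{A, B, C}: M1→B 2·7=14, M2→B 4·13=52, M3→A 12·10=120, M4→B 3·14=42, M5→B 4·12=48, M6→A 5·16=80. Service 356; fixed 440; total 796.
No other subset beats 692.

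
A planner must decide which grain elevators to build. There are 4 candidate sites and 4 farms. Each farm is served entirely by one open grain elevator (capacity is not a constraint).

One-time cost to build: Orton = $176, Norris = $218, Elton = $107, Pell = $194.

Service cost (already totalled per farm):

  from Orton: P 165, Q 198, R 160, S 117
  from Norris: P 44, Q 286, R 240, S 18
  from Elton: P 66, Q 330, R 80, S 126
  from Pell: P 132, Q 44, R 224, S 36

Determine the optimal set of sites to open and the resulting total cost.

For any fixed open set, each farm goes to its cheapest open site; total = fixed + service.
{Elton, Pell}: P→Elton 66, Q→Pell 44, R→Elton 80, S→Pell 36. Service 226; fixed 301; total 527.
{Pell}: service 436 + fixed 194 = 630
{Orton, Elton, Pell}: service 226 + fixed 477 = 703
{Orton, Norris, Elton, Pell}: service 186 + fixed 695 = 881
No other subset beats 527.

Open Elton and Pell; minimum total cost 527.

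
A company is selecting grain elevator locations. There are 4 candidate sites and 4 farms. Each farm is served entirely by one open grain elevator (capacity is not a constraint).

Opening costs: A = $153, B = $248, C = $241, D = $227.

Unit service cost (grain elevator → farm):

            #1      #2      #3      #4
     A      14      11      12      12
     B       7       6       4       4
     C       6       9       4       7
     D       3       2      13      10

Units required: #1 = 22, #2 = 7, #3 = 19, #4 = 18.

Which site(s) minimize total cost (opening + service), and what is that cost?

Open B only; minimum total cost 592.

For any fixed open set, each farm goes to its cheapest open site; total = fixed + service.
{B}: #1→B 7·22=154, #2→B 6·7=42, #3→B 4·19=76, #4→B 4·18=72. Service 344; fixed 248; total 592.
{C}: #1→C 6·22=132, #2→C 9·7=63, #3→C 4·19=76, #4→C 7·18=126. Service 397; fixed 241; total 638.
{B, D}: service 228 + fixed 475 = 703
{A, B, C, D}: #1→D 3·22=66, #2→D 2·7=14, #3→B 4·19=76, #4→B 4·18=72. Service 228; fixed 869; total 1097.
(All 15 nonempty subsets were checked; B only is lowest.)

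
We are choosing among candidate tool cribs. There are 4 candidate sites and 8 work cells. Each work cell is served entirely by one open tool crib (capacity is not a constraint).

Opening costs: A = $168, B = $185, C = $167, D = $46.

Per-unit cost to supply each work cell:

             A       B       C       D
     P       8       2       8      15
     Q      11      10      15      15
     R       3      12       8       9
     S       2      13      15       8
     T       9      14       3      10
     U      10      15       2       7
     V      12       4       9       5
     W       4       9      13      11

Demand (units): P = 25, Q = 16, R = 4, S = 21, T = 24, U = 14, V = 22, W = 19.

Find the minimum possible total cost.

For any fixed open set, each work cell goes to its cheapest open site; total = fixed + service.
{A, B, C}: P→B 2·25=50, Q→B 10·16=160, R→A 3·4=12, S→A 2·21=42, T→C 3·24=72, U→C 2·14=28, V→B 4·22=88, W→A 4·19=76. Service 528; fixed 520; total 1048.
{A, B, C, D}: P→B 2·25=50, Q→B 10·16=160, R→A 3·4=12, S→A 2·21=42, T→C 3·24=72, U→C 2·14=28, V→B 4·22=88, W→A 4·19=76. Service 528; fixed 566; total 1094.
{A, C, D}: service 716 + fixed 381 = 1097
{D}: service 1476 + fixed 46 = 1522
No other subset beats 1048.

Minimum total cost: 1048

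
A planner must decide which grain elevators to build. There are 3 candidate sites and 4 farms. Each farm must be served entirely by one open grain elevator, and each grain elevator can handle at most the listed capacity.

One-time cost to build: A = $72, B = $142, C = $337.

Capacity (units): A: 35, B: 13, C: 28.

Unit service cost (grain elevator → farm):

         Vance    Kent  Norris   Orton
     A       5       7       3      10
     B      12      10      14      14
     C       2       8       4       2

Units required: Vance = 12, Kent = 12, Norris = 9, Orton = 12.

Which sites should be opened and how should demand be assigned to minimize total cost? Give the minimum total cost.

Minimum total cost: 541

Open {A, B}: Vance→A 5·12=60, Kent→B 10·12=120, Norris→A 3·9=27, Orton→A 10·12=120.
Loads: A carries 33/35, B carries 12/13. Service 327; fixed 214; total 541.
Next best feasible plan costs 553.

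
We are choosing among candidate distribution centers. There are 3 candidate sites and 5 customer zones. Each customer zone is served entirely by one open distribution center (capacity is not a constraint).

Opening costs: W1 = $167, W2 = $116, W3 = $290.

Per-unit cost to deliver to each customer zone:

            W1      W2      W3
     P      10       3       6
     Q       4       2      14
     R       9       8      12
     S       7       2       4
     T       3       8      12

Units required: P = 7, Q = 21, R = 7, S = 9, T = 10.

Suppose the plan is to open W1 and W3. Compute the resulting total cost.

Each customer zone is assigned to its cheapest site among the open ones.
{W1, W3}: P→W3 6·7=42, Q→W1 4·21=84, R→W1 9·7=63, S→W3 4·9=36, T→W1 3·10=30. Service 255; fixed 457; total 712.

Total cost: 712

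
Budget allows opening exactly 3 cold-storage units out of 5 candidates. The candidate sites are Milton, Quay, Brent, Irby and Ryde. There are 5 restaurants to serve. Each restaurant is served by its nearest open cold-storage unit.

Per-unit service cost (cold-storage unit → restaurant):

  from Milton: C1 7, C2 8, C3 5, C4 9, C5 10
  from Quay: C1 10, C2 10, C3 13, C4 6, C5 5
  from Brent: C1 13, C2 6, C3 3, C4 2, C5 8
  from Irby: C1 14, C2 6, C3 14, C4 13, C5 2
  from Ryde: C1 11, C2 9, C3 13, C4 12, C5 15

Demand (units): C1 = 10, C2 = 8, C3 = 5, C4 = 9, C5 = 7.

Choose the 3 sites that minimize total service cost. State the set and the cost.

With exactly 3 open, each restaurant uses its cheapest among the chosen.
{Milton, Brent, Irby}: C1→Milton 7·10=70, C2→Brent 6·8=48, C3→Brent 3·5=15, C4→Brent 2·9=18, C5→Irby 2·7=14. Service cost 165.
{Milton, Quay, Brent}: service cost 186
{Quay, Brent, Irby}: service cost 195
Among all 10 size-3 choices, {Milton, Brent, Irby} is lowest.

Choose Milton, Brent and Irby; total service cost 165.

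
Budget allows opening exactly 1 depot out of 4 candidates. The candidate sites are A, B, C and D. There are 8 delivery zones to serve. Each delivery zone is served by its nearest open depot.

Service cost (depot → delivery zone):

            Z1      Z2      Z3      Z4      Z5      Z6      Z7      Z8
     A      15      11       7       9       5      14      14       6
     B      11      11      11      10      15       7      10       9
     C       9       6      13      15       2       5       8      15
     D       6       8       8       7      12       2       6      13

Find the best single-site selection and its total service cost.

With exactly 1 open, each delivery zone uses its cheapest among the chosen.
{D}: Z1→D 6, Z2→D 8, Z3→D 8, Z4→D 7, Z5→D 12, Z6→D 2, Z7→D 6, Z8→D 13. Service cost 62.
{C}: service cost 73
{A}: service cost 81
Among all 4 size-1 choices, {D} is lowest.

Choose D only; total service cost 62.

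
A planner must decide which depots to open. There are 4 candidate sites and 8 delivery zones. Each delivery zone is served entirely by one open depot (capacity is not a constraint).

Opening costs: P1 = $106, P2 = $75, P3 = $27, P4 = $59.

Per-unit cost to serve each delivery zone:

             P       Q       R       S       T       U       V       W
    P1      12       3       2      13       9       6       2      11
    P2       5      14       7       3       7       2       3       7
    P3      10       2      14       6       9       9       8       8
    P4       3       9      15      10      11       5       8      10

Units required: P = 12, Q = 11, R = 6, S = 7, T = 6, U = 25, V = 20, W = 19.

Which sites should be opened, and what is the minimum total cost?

For any fixed open set, each delivery zone goes to its cheapest open site; total = fixed + service.
{P2, P3}: P→P2 5·12=60, Q→P3 2·11=22, R→P2 7·6=42, S→P2 3·7=21, T→P2 7·6=42, U→P2 2·25=50, V→P2 3·20=60, W→P2 7·19=133. Service 430; fixed 102; total 532.
{P2, P3, P4}: service 406 + fixed 161 = 567
{P1, P2}: service 391 + fixed 181 = 572
{P1, P2, P3, P4}: service 356 + fixed 267 = 623
No other subset beats 532.

Open P2 and P3; minimum total cost 532.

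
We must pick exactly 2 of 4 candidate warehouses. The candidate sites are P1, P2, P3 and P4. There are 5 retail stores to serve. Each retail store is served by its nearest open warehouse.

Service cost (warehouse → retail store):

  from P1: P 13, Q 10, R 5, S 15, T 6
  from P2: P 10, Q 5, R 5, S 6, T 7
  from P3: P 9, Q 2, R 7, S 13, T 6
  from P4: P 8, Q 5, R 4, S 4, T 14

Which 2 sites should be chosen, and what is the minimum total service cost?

Choose P3 and P4; total service cost 24.

With exactly 2 open, each retail store uses its cheapest among the chosen.
{P3, P4}: P→P4 8, Q→P3 2, R→P4 4, S→P4 4, T→P3 6. Service cost 24.
{P1, P4}: service cost 27
{P2, P3}: service cost 28
Among all 6 size-2 choices, {P3, P4} is lowest.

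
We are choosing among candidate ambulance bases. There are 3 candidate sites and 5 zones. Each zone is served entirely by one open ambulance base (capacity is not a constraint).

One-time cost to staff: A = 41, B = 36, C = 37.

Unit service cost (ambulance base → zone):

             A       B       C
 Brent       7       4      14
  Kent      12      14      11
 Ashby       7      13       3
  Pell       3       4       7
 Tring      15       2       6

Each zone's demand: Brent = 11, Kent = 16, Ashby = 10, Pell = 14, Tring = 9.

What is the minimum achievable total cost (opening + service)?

Minimum total cost: 397

For any fixed open set, each zone goes to its cheapest open site; total = fixed + service.
{B, C}: Brent→B 4·11=44, Kent→C 11·16=176, Ashby→C 3·10=30, Pell→B 4·14=56, Tring→B 2·9=18. Service 324; fixed 73; total 397.
{A, B, C}: service 310 + fixed 114 = 424
{A, B}: Brent→B 4·11=44, Kent→A 12·16=192, Ashby→A 7·10=70, Pell→A 3·14=42, Tring→B 2·9=18. Service 366; fixed 77; total 443.
{B}: service 472 + fixed 36 = 508
(All 7 nonempty subsets were checked; B and C is lowest.)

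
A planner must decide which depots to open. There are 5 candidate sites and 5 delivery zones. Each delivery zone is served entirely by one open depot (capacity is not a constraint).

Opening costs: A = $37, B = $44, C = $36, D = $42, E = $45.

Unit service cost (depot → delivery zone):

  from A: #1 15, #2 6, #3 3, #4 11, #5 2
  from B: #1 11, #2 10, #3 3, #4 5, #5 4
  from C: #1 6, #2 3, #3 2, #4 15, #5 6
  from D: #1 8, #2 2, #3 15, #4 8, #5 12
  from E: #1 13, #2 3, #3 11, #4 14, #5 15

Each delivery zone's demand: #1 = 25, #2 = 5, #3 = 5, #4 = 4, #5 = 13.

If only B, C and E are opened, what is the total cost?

Each delivery zone is assigned to its cheapest site among the open ones.
{B, C, E}: #1→C 6·25=150, #2→C 3·5=15, #3→C 2·5=10, #4→B 5·4=20, #5→B 4·13=52. Service 247; fixed 125; total 372.

Total cost: 372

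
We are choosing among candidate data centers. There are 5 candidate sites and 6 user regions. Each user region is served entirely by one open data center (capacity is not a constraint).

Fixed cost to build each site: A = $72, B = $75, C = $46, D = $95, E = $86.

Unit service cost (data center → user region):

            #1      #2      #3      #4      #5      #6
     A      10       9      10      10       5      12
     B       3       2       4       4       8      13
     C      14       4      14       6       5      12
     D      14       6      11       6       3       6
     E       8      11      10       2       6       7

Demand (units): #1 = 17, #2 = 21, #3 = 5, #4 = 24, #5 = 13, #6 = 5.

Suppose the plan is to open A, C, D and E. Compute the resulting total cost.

Each user region is assigned to its cheapest site among the open ones.
{A, C, D, E}: #1→E 8·17=136, #2→C 4·21=84, #3→A 10·5=50, #4→E 2·24=48, #5→D 3·13=39, #6→D 6·5=30. Service 387; fixed 299; total 686.

Total cost: 686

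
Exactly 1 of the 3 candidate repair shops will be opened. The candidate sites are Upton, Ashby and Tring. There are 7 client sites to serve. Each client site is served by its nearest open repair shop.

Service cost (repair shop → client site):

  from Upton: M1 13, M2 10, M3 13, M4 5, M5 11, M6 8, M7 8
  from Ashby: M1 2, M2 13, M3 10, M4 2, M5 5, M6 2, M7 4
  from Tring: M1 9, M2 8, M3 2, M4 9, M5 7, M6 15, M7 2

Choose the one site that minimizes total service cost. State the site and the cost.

Choose Ashby only; total service cost 38.

With exactly 1 open, each client site uses its cheapest among the chosen.
{Ashby}: M1→Ashby 2, M2→Ashby 13, M3→Ashby 10, M4→Ashby 2, M5→Ashby 5, M6→Ashby 2, M7→Ashby 4. Service cost 38.
{Tring}: service cost 52
{Upton}: service cost 68
Among all 3 size-1 choices, {Ashby} is lowest.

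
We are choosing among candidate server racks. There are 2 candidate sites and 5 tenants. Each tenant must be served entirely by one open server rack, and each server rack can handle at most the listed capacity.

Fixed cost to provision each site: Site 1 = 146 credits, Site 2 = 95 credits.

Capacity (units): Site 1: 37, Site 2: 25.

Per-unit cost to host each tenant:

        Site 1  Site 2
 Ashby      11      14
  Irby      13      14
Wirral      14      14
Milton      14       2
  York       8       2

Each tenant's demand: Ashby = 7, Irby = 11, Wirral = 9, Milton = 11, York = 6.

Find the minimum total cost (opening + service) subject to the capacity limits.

Minimum total cost: 621

Open {Site 1, Site 2}: Ashby→Site 1 11·7=77, Irby→Site 1 13·11=143, Wirral→Site 1 14·9=126, Milton→Site 2 2·11=22, York→Site 2 2·6=12.
Loads: Site 1 carries 27/37, Site 2 carries 17/25. Service 380; fixed 241; total 621.
Next best feasible plan costs 642.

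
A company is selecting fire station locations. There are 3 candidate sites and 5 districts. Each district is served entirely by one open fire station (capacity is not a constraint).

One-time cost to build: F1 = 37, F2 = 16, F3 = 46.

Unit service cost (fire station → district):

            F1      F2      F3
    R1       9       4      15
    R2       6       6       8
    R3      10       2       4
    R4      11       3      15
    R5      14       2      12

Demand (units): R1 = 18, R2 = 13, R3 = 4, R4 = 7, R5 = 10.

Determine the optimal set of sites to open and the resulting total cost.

For any fixed open set, each district goes to its cheapest open site; total = fixed + service.
{F2}: R1→F2 4·18=72, R2→F2 6·13=78, R3→F2 2·4=8, R4→F2 3·7=21, R5→F2 2·10=20. Service 199; fixed 16; total 215.
{F1, F2}: service 199 + fixed 53 = 252
{F2, F3}: R1→F2 4·18=72, R2→F2 6·13=78, R3→F2 2·4=8, R4→F2 3·7=21, R5→F2 2·10=20. Service 199; fixed 62; total 261.
{F1, F2, F3}: service 199 + fixed 99 = 298
No other subset beats 215.

Open F2 only; minimum total cost 215.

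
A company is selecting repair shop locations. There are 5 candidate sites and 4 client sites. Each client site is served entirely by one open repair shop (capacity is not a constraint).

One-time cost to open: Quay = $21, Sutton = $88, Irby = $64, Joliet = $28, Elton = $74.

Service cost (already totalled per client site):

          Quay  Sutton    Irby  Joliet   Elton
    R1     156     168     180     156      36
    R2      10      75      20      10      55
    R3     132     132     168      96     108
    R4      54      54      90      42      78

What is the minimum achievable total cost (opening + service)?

Minimum total cost: 286

For any fixed open set, each client site goes to its cheapest open site; total = fixed + service.
{Joliet, Elton}: R1→Elton 36, R2→Joliet 10, R3→Joliet 96, R4→Joliet 42. Service 184; fixed 102; total 286.
{Quay, Elton}: R1→Elton 36, R2→Quay 10, R3→Elton 108, R4→Quay 54. Service 208; fixed 95; total 303.
{Quay, Joliet, Elton}: R1→Elton 36, R2→Quay 10, R3→Joliet 96, R4→Joliet 42. Service 184; fixed 123; total 307.
{Quay, Sutton, Irby, Joliet, Elton}: service 184 + fixed 275 = 459
No other subset beats 286.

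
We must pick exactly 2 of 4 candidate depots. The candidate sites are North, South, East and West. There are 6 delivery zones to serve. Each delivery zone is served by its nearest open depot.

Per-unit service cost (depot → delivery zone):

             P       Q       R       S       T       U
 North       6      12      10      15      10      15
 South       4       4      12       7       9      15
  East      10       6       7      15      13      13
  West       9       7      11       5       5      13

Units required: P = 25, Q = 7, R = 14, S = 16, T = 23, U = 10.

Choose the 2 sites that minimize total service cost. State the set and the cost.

With exactly 2 open, each delivery zone uses its cheapest among the chosen.
{South, West}: P→South 4·25=100, Q→South 4·7=28, R→West 11·14=154, S→West 5·16=80, T→West 5·23=115, U→West 13·10=130. Service cost 607.
{North, West}: service cost 664
{South, East}: service cost 675
Among all 6 size-2 choices, {South, West} is lowest.

Choose South and West; total service cost 607.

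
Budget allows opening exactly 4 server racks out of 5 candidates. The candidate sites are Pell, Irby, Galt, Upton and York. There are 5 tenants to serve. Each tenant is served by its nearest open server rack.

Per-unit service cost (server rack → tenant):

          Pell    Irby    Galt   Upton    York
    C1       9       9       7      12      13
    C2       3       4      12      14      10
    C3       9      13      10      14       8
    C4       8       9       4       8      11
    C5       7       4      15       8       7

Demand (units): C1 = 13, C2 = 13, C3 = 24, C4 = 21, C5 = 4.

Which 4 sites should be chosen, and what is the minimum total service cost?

With exactly 4 open, each tenant uses its cheapest among the chosen.
{Pell, Irby, Galt, York}: C1→Galt 7·13=91, C2→Pell 3·13=39, C3→York 8·24=192, C4→Galt 4·21=84, C5→Irby 4·4=16. Service cost 422.
{Pell, Galt, Upton, York}: service cost 434
{Irby, Galt, Upton, York}: service cost 435
Among all 5 size-4 choices, {Pell, Irby, Galt, York} is lowest.

Choose Pell, Irby, Galt and York; total service cost 422.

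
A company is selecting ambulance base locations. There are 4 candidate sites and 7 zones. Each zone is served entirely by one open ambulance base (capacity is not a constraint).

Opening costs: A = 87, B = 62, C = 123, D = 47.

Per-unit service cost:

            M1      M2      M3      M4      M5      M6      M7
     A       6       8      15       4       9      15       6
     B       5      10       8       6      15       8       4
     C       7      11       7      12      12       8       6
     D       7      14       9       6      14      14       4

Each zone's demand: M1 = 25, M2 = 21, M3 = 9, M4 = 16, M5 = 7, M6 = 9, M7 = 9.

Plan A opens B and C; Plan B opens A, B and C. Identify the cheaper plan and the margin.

Plan A: {B, C}: M1→B 5·25=125, M2→B 10·21=210, M3→C 7·9=63, M4→B 6·16=96, M5→C 12·7=84, M6→B 8·9=72, M7→B 4·9=36. Service 686; fixed 185; total 871.
Plan B: {A, B, C}: M1→B 5·25=125, M2→A 8·21=168, M3→C 7·9=63, M4→A 4·16=64, M5→A 9·7=63, M6→B 8·9=72, M7→B 4·9=36. Service 591; fixed 272; total 863.
Difference: |871 − 863| = 8.

Plan B is cheaper by 8.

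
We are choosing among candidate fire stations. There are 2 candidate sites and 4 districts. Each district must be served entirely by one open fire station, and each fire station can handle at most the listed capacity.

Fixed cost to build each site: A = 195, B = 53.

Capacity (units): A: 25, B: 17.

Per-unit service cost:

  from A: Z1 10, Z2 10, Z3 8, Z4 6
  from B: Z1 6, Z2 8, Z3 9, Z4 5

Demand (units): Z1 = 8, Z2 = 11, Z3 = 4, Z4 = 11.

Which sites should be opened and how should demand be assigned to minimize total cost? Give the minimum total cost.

Minimum total cost: 508

Open {A, B}: Z1→B 6·8=48, Z2→A 10·11=110, Z3→B 9·4=36, Z4→A 6·11=66.
Loads: A carries 22/25, B carries 12/17. Service 260; fixed 248; total 508.
Next best feasible plan costs 514.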